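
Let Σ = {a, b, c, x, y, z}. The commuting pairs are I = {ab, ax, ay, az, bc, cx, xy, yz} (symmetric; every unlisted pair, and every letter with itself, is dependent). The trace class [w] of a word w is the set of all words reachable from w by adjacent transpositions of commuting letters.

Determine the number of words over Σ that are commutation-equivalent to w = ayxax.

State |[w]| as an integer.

piece 0:a — minimal
piece 1:y — minimal
piece 2:x — minimal
piece 3:a rests on {0:a}
piece 4:x rests on {2:x}
minimal pieces: {0:a, 1:y, 2:x}
ways to finish when only these pieces remain (= sum over removing one remaining piece with nothing left below it):
  1 left: {1}→1  {3}→1  {4}→1
  2 left: {0,3}→1  {1,3}→2  {1,4}→2  {2,4}→1  {3,4}→2
  3 left: {0,1,3}→3  {0,3,4}→3  {1,2,4}→3  {1,3,4}→6  {2,3,4}→3
  placing 0:a first → 12 extensions
  placing 1:y first → 6 extensions
  placing 2:x first → 12 extensions
total linear extensions = 30

30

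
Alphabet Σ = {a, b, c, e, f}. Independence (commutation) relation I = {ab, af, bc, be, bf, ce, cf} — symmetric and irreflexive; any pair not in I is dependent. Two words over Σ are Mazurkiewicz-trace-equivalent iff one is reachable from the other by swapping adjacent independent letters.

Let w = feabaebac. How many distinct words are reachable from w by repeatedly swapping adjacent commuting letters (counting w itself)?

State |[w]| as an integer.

36

0(f) covers ∅
1(e) covers 0:f
2(a) covers 1:e
3(b) covers ∅
4(a) covers 2:a
5(e) covers 4:a
6(b) covers 3:b
7(a) covers 5:e
8(c) covers 7:a
floor of heap: 0:f, 3:b
completions by unplaced set U, small U first (add the entries for U minus each lowest piece of U):
  |U|=1: {6}:1  {8}:1
  |U|=2: {3,6}:1  {6,8}:2  {7,8}:1
  |U|=3: {3,6,8}:3  {5,7,8}:1  {6,7,8}:3
  |U|=4: {3,6,7,8}:6  {4,5,7,8}:1  {5,6,7,8}:4
  |U|=5: {2,4,5,7,8}:1  {3,5,6,7,8}:10  {4,5,6,7,8}:5
  |U|=6: {1,2,4,5,7,8}:1  {2,4,5,6,7,8}:6  {3,4,5,6,7,8}:15
  |U|=7: {0,1,2,4,5,7,8}:1  {1,2,4,5,6,7,8}:7  {2,3,4,5,6,7,8}:21
  start at 0(f): 28
  start at 3(b): 8
sum over floor = 36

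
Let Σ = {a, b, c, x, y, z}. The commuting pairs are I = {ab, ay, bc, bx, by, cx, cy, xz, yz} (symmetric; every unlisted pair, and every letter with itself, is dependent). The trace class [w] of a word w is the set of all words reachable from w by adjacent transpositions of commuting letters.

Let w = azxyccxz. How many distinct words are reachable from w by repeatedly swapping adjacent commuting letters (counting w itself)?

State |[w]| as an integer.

35

drop 0:a onto floor
drop 1:z onto {0:a}
drop 2:x onto {0:a}
drop 3:y onto {2:x}
drop 4:c onto {1:z}
drop 5:c onto {4:c}
drop 6:x onto {3:y}
drop 7:z onto {5:c}
ground layer = {0:a}
drop-orders for the pieces not yet dropped (sum over which currently-grounded one goes next):
  1 to go: {6} 1  {7} 1
  2 to go: {3,6} 1  {5,7} 1  {6,7} 2
  3 to go: {2,3,6} 1  {3,6,7} 3  {4,5,7} 1  {5,6,7} 3
  4 to go: {1,4,5,7} 1  {2,3,6,7} 4  {3,5,6,7} 6  {4,5,6,7} 4
  5 to go: {1,4,5,6,7} 5  {2,3,5,6,7} 10  {3,4,5,6,7} 10
  6 to go: {1,3,4,5,6,7} 15  {2,3,4,5,6,7} 20
  if 0:a drops first: 35 orders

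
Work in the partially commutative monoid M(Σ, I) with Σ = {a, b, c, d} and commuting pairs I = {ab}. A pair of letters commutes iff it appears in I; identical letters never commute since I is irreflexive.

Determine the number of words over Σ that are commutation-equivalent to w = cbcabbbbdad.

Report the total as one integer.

5

drop 0:c onto floor
drop 1:b onto {0:c}
drop 2:c onto {1:b}
drop 3:a onto {2:c}
drop 4:b onto {2:c}
drop 5:b onto {4:b}
drop 6:b onto {5:b}
drop 7:b onto {6:b}
drop 8:d onto {3:a, 7:b}
drop 9:a onto {8:d}
drop 10:d onto {9:a}
ground layer = {0:c}
drop-orders for the pieces not yet dropped (sum over which currently-grounded one goes next):
  1 to go: {10} 1
  2 to go: {9,10} 1
  3 to go: {8,9,10} 1
  4 to go: {3,8,9,10} 1  {7,8,9,10} 1
  5 to go: {3,7,8,9,10} 2  {6,7,8,9,10} 1
  6 to go: {3,6,7,8,9,10} 3  {5,6,7,8,9,10} 1
  7 to go: {3,5,6,7,8,9,10} 4  {4,5,6,7,8,9,10} 1
  8 to go: {3,4,5,6,7,8,9,10} 5
  9 to go: {2,3,4,5,6,7,8,9,10} 5
  if 0:c drops first: 5 orders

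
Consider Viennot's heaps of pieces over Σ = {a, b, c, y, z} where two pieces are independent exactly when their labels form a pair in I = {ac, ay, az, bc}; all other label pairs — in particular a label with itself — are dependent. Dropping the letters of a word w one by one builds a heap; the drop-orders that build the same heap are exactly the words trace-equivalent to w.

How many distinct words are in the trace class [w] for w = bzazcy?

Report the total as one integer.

5

#0=b has no predecessor
#1=z depends on [0:b]
#2=a depends on [0:b]
#3=z depends on [1:z]
#4=c depends on [3:z]
#5=y depends on [4:c]
sources: [0:b]
N(rest) = Σ N(rest − s) over sources s of rest; N(one piece) = 1:
  size 1 → [2]=1  [5]=1
  size 2 → [2,5]=2  [4,5]=1
  size 3 → [2,4,5]=3  [3,4,5]=1
  size 4 → [1,3,4,5]=1  [2,3,4,5]=4
  first=0(b) contributes 5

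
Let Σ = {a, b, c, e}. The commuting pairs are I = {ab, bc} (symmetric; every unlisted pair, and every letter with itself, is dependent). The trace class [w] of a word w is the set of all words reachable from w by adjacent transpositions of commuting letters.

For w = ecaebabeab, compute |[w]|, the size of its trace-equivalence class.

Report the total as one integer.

6

#0=e has no predecessor
#1=c depends on [0:e]
#2=a depends on [1:c]
#3=e depends on [2:a]
#4=b depends on [3:e]
#5=a depends on [3:e]
#6=b depends on [4:b]
#7=e depends on [5:a, 6:b]
#8=a depends on [7:e]
#9=b depends on [7:e]
sources: [0:e]
N(rest) = Σ N(rest − s) over sources s of rest; N(one piece) = 1:
  size 1 → [8]=1  [9]=1
  size 2 → [8,9]=2
  size 3 → [7,8,9]=2
  size 4 → [5,7,8,9]=2  [6,7,8,9]=2
  size 5 → [4,6,7,8,9]=2  [5,6,7,8,9]=4
  size 6 → [4,5,6,7,8,9]=6
  size 7 → [3,4,5,6,7,8,9]=6
  size 8 → [2,3,4,5,6,7,8,9]=6
  first=0(e) contributes 6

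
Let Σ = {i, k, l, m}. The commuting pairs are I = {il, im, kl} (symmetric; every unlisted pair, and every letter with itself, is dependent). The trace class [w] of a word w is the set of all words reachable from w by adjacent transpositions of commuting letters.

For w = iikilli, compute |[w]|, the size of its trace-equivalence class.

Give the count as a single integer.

#0=i has no predecessor
#1=i depends on [0:i]
#2=k depends on [1:i]
#3=i depends on [2:k]
#4=l has no predecessor
#5=l depends on [4:l]
#6=i depends on [3:i]
sources: [0:i, 4:l]
N(rest) = Σ N(rest − s) over sources s of rest; N(one piece) = 1:
  size 1 → [5]=1  [6]=1
  size 2 → [3,6]=1  [4,5]=1  [5,6]=2
  size 3 → [2,3,6]=1  [3,5,6]=3  [4,5,6]=3
  size 4 → [1,2,3,6]=1  [2,3,5,6]=4  [3,4,5,6]=6
  size 5 → [0,1,2,3,6]=1  [1,2,3,5,6]=5  [2,3,4,5,6]=10
  first=0(i) contributes 15
  first=4(l) contributes 6
|[w]| = 21

21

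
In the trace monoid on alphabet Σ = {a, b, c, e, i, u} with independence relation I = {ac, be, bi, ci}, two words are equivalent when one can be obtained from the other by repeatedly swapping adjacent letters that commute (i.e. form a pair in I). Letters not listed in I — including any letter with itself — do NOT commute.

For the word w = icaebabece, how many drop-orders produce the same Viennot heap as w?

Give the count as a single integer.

#0=i has no predecessor
#1=c has no predecessor
#2=a depends on [0:i]
#3=e depends on [1:c, 2:a]
#4=b depends on [1:c, 2:a]
#5=a depends on [3:e, 4:b]
#6=b depends on [5:a]
#7=e depends on [5:a]
#8=c depends on [6:b, 7:e]
#9=e depends on [8:c]
sources: [0:i, 1:c]
N(rest) = Σ N(rest − s) over sources s of rest; N(one piece) = 1:
  size 1 → [9]=1
  size 2 → [8,9]=1
  size 3 → [6,8,9]=1  [7,8,9]=1
  size 4 → [6,7,8,9]=2
  size 5 → [5,6,7,8,9]=2
  size 6 → [3,5,6,7,8,9]=2  [4,5,6,7,8,9]=2
  size 7 → [3,4,5,6,7,8,9]=4
  size 8 → [1,3,4,5,6,7,8,9]=4  [2,3,4,5,6,7,8,9]=4
  first=0(i) contributes 8
  first=1(c) contributes 4
|[w]| = 12

12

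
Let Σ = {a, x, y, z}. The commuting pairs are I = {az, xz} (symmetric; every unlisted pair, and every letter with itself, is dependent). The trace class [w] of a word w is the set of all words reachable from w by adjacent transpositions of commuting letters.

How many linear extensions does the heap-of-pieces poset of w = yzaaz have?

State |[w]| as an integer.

6

drop 0:y onto floor
drop 1:z onto {0:y}
drop 2:a onto {0:y}
drop 3:a onto {2:a}
drop 4:z onto {1:z}
ground layer = {0:y}
drop-orders for the pieces not yet dropped (sum over which currently-grounded one goes next):
  1 to go: {3} 1  {4} 1
  2 to go: {1,4} 1  {2,3} 1  {3,4} 2
  3 to go: {1,3,4} 3  {2,3,4} 3
  if 0:y drops first: 6 orders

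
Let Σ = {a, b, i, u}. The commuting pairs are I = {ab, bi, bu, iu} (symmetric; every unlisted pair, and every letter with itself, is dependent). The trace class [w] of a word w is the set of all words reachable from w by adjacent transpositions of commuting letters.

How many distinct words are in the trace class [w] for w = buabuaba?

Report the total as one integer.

drop 0:b onto floor
drop 1:u onto floor
drop 2:a onto {1:u}
drop 3:b onto {0:b}
drop 4:u onto {2:a}
drop 5:a onto {4:u}
drop 6:b onto {3:b}
drop 7:a onto {5:a}
ground layer = {0:b, 1:u}
drop-orders for the pieces not yet dropped (sum over which currently-grounded one goes next):
  1 to go: {6} 1  {7} 1
  2 to go: {3,6} 1  {5,7} 1  {6,7} 2
  3 to go: {0,3,6} 1  {3,6,7} 3  {4,5,7} 1  {5,6,7} 3
  4 to go: {0,3,6,7} 4  {2,4,5,7} 1  {3,5,6,7} 6  {4,5,6,7} 4
  5 to go: {0,3,5,6,7} 10  {1,2,4,5,7} 1  {2,4,5,6,7} 5  {3,4,5,6,7} 10
  6 to go: {0,3,4,5,6,7} 20  {1,2,4,5,6,7} 6  {2,3,4,5,6,7} 15
  if 0:b drops first: 21 orders
  if 1:u drops first: 35 orders
heap linearizations: 56

56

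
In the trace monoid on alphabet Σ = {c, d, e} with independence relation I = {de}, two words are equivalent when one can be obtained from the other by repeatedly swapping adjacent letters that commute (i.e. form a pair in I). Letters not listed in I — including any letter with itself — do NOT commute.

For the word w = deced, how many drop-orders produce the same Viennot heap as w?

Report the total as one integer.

4

#0=d has no predecessor
#1=e has no predecessor
#2=c depends on [0:d, 1:e]
#3=e depends on [2:c]
#4=d depends on [2:c]
sources: [0:d, 1:e]
N(rest) = Σ N(rest − s) over sources s of rest; N(one piece) = 1:
  size 1 → [3]=1  [4]=1
  size 2 → [3,4]=2
  size 3 → [2,3,4]=2
  first=0(d) contributes 2
  first=1(e) contributes 2
|[w]| = 4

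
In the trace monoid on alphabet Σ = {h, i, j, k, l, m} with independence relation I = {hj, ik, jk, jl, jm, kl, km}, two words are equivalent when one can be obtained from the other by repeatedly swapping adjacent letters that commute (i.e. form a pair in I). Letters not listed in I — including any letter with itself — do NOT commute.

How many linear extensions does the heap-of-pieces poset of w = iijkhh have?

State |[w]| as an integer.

10

#0=i has no predecessor
#1=i depends on [0:i]
#2=j depends on [1:i]
#3=k has no predecessor
#4=h depends on [1:i, 3:k]
#5=h depends on [4:h]
sources: [0:i, 3:k]
N(rest) = Σ N(rest − s) over sources s of rest; N(one piece) = 1:
  size 1 → [2]=1  [5]=1
  size 2 → [2,5]=2  [4,5]=1
  size 3 → [2,4,5]=3  [3,4,5]=1
  size 4 → [1,2,4,5]=3  [2,3,4,5]=4
  first=0(i) contributes 7
  first=3(k) contributes 3
|[w]| = 10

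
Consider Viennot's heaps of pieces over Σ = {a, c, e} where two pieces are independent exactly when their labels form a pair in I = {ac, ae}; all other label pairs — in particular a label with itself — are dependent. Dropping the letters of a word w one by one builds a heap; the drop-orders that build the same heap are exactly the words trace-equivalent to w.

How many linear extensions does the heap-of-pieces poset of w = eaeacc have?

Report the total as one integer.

15

#0=e has no predecessor
#1=a has no predecessor
#2=e depends on [0:e]
#3=a depends on [1:a]
#4=c depends on [2:e]
#5=c depends on [4:c]
sources: [0:e, 1:a]
N(rest) = Σ N(rest − s) over sources s of rest; N(one piece) = 1:
  size 1 → [3]=1  [5]=1
  size 2 → [1,3]=1  [3,5]=2  [4,5]=1
  size 3 → [1,3,5]=3  [2,4,5]=1  [3,4,5]=3
  size 4 → [0,2,4,5]=1  [1,3,4,5]=6  [2,3,4,5]=4
  first=0(e) contributes 10
  first=1(a) contributes 5
|[w]| = 15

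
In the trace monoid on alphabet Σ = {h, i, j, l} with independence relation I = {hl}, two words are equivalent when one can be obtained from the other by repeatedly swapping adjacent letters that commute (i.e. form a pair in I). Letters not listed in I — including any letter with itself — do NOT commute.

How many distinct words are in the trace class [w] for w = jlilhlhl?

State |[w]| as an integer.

piece 0:j — minimal
piece 1:l rests on {0:j}
piece 2:i rests on {1:l}
piece 3:l rests on {2:i}
piece 4:h rests on {2:i}
piece 5:l rests on {3:l}
piece 6:h rests on {4:h}
piece 7:l rests on {5:l}
minimal pieces: {0:j}
ways to finish when only these pieces remain (= sum over removing one remaining piece with nothing left below it):
  1 left: {6}→1  {7}→1
  2 left: {4,6}→1  {5,7}→1  {6,7}→2
  3 left: {3,5,7}→1  {4,6,7}→3  {5,6,7}→3
  4 left: {3,5,6,7}→4  {4,5,6,7}→6
  5 left: {3,4,5,6,7}→10
  6 left: {2,3,4,5,6,7}→10
  placing 0:j first → 10 extensions

10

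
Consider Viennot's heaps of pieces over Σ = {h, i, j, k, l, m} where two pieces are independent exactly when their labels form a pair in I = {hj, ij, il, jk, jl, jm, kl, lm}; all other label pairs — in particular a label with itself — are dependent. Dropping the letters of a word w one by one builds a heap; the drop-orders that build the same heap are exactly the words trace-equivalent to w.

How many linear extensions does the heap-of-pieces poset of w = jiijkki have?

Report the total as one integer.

21

drop 0:j onto floor
drop 1:i onto floor
drop 2:i onto {1:i}
drop 3:j onto {0:j}
drop 4:k onto {2:i}
drop 5:k onto {4:k}
drop 6:i onto {5:k}
ground layer = {0:j, 1:i}
drop-orders for the pieces not yet dropped (sum over which currently-grounded one goes next):
  1 to go: {3} 1  {6} 1
  2 to go: {0,3} 1  {3,6} 2  {5,6} 1
  3 to go: {0,3,6} 3  {3,5,6} 3  {4,5,6} 1
  4 to go: {0,3,5,6} 6  {2,4,5,6} 1  {3,4,5,6} 4
  5 to go: {0,3,4,5,6} 10  {1,2,4,5,6} 1  {2,3,4,5,6} 5
  if 0:j drops first: 6 orders
  if 1:i drops first: 15 orders
heap linearizations: 21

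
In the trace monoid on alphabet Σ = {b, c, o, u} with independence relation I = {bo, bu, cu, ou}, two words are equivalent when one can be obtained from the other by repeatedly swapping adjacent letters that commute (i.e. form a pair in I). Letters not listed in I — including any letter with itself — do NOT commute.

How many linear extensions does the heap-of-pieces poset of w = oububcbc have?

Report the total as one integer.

84

0(o) covers ∅
1(u) covers ∅
2(b) covers ∅
3(u) covers 1:u
4(b) covers 2:b
5(c) covers 0:o, 4:b
6(b) covers 5:c
7(c) covers 6:b
floor of heap: 0:o, 1:u, 2:b
completions by unplaced set U, small U first (add the entries for U minus each lowest piece of U):
  |U|=1: {3}:1  {7}:1
  |U|=2: {1,3}:1  {3,7}:2  {6,7}:1
  |U|=3: {1,3,7}:3  {3,6,7}:3  {5,6,7}:1
  |U|=4: {0,5,6,7}:1  {1,3,6,7}:6  {3,5,6,7}:4  {4,5,6,7}:1
  |U|=5: {0,3,5,6,7}:5  {0,4,5,6,7}:2  {1,3,5,6,7}:10  {2,4,5,6,7}:1  {3,4,5,6,7}:5
  |U|=6: {0,1,3,5,6,7}:15  {0,2,4,5,6,7}:3  {0,3,4,5,6,7}:12  {1,3,4,5,6,7}:15  {2,3,4,5,6,7}:6
  start at 0(o): 21
  start at 1(u): 21
  start at 2(b): 42
sum over floor = 84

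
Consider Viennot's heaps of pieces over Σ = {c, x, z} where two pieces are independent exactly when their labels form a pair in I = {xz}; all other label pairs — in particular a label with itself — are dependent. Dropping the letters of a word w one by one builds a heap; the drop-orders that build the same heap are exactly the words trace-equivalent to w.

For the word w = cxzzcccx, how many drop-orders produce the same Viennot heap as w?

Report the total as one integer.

piece 0:c — minimal
piece 1:x rests on {0:c}
piece 2:z rests on {0:c}
piece 3:z rests on {2:z}
piece 4:c rests on {1:x, 3:z}
piece 5:c rests on {4:c}
piece 6:c rests on {5:c}
piece 7:x rests on {6:c}
minimal pieces: {0:c}
ways to finish when only these pieces remain (= sum over removing one remaining piece with nothing left below it):
  1 left: {7}→1
  2 left: {6,7}→1
  3 left: {5,6,7}→1
  4 left: {4,5,6,7}→1
  5 left: {1,4,5,6,7}→1  {3,4,5,6,7}→1
  6 left: {1,3,4,5,6,7}→2  {2,3,4,5,6,7}→1
  placing 0:c first → 3 extensions

3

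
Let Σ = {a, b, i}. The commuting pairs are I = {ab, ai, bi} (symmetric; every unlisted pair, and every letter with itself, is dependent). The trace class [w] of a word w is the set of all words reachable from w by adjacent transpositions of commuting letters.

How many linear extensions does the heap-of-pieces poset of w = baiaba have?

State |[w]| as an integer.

60

#0=b has no predecessor
#1=a has no predecessor
#2=i has no predecessor
#3=a depends on [1:a]
#4=b depends on [0:b]
#5=a depends on [3:a]
sources: [0:b, 1:a, 2:i]
N(rest) = Σ N(rest − s) over sources s of rest; N(one piece) = 1:
  size 1 → [2]=1  [4]=1  [5]=1
  size 2 → [0,4]=1  [2,4]=2  [2,5]=2  [3,5]=1  [4,5]=2
  size 3 → [0,2,4]=3  [0,4,5]=3  [1,3,5]=1  [2,3,5]=3  [2,4,5]=6  [3,4,5]=3
  size 4 → [0,2,4,5]=12  [0,3,4,5]=6  [1,2,3,5]=4  [1,3,4,5]=4  [2,3,4,5]=12
  first=0(b) contributes 20
  first=1(a) contributes 30
  first=2(i) contributes 10
|[w]| = 60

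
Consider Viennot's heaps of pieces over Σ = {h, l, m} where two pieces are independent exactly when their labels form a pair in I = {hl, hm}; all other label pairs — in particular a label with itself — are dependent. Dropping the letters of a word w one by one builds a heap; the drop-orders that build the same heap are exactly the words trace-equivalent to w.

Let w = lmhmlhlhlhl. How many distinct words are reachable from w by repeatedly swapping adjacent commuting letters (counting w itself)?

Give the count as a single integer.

piece 0:l — minimal
piece 1:m rests on {0:l}
piece 2:h — minimal
piece 3:m rests on {1:m}
piece 4:l rests on {3:m}
piece 5:h rests on {2:h}
piece 6:l rests on {4:l}
piece 7:h rests on {5:h}
piece 8:l rests on {6:l}
piece 9:h rests on {7:h}
piece 10:l rests on {8:l}
minimal pieces: {0:l, 2:h}
ways to finish when only these pieces remain (= sum over removing one remaining piece with nothing left below it):
  1 left: {9}→1  {10}→1
  2 left: {7,9}→1  {8,10}→1  {9,10}→2
  3 left: {5,7,9}→1  {6,8,10}→1  {7,9,10}→3  {8,9,10}→3
  4 left: {2,5,7,9}→1  {4,6,8,10}→1  {5,7,9,10}→4  {6,8,9,10}→4  {7,8,9,10}→6
  5 left: {2,5,7,9,10}→5  {3,4,6,8,10}→1  {4,6,8,9,10}→5  {5,7,8,9,10}→10  {6,7,8,9,10}→10
  6 left: {1,3,4,6,8,10}→1  {2,5,7,8,9,10}→15  {3,4,6,8,9,10}→6  {4,6,7,8,9,10}→15  {5,6,7,8,9,10}→20
  7 left: {0,1,3,4,6,8,10}→1  {1,3,4,6,8,9,10}→7  {2,5,6,7,8,9,10}→35  {3,4,6,7,8,9,10}→21  {4,5,6,7,8,9,10}→35
  8 left: {0,1,3,4,6,8,9,10}→8  {1,3,4,6,7,8,9,10}→28  {2,4,5,6,7,8,9,10}→70  {3,4,5,6,7,8,9,10}→56
  9 left: {0,1,3,4,6,7,8,9,10}→36  {1,3,4,5,6,7,8,9,10}→84  {2,3,4,5,6,7,8,9,10}→126
  placing 0:l first → 210 extensions
  placing 2:h first → 120 extensions
total linear extensions = 330

330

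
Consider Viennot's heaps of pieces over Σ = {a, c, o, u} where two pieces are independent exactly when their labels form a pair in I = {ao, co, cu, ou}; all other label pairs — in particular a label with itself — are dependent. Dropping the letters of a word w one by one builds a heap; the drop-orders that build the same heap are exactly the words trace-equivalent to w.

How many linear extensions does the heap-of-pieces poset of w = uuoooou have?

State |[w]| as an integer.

35

piece 0:u — minimal
piece 1:u rests on {0:u}
piece 2:o — minimal
piece 3:o rests on {2:o}
piece 4:o rests on {3:o}
piece 5:o rests on {4:o}
piece 6:u rests on {1:u}
minimal pieces: {0:u, 2:o}
ways to finish when only these pieces remain (= sum over removing one remaining piece with nothing left below it):
  1 left: {5}→1  {6}→1
  2 left: {1,6}→1  {4,5}→1  {5,6}→2
  3 left: {0,1,6}→1  {1,5,6}→3  {3,4,5}→1  {4,5,6}→3
  4 left: {0,1,5,6}→4  {1,4,5,6}→6  {2,3,4,5}→1  {3,4,5,6}→4
  5 left: {0,1,4,5,6}→10  {1,3,4,5,6}→10  {2,3,4,5,6}→5
  placing 0:u first → 15 extensions
  placing 2:o first → 20 extensions
total linear extensions = 35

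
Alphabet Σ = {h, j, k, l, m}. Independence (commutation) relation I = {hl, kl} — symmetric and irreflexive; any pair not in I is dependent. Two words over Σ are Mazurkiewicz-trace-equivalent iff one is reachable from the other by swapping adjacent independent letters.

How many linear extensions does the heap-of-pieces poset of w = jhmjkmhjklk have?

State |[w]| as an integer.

0(j) covers ∅
1(h) covers 0:j
2(m) covers 1:h
3(j) covers 2:m
4(k) covers 3:j
5(m) covers 4:k
6(h) covers 5:m
7(j) covers 6:h
8(k) covers 7:j
9(l) covers 7:j
10(k) covers 8:k
floor of heap: 0:j
completions by unplaced set U, small U first (add the entries for U minus each lowest piece of U):
  |U|=1: {9}:1  {10}:1
  |U|=2: {8,10}:1  {9,10}:2
  |U|=3: {8,9,10}:3
  |U|=4: {7,8,9,10}:3
  |U|=5: {6,7,8,9,10}:3
  |U|=6: {5,6,7,8,9,10}:3
  |U|=7: {4,5,6,7,8,9,10}:3
  |U|=8: {3,4,5,6,7,8,9,10}:3
  |U|=9: {2,3,4,5,6,7,8,9,10}:3
  start at 0(j): 3

3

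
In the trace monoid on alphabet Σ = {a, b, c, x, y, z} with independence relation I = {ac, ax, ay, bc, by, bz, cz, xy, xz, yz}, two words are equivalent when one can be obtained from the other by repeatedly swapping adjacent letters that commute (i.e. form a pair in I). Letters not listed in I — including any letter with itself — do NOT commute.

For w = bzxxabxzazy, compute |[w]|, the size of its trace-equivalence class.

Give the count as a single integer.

924

#0=b has no predecessor
#1=z has no predecessor
#2=x depends on [0:b]
#3=x depends on [2:x]
#4=a depends on [0:b, 1:z]
#5=b depends on [3:x, 4:a]
#6=x depends on [5:b]
#7=z depends on [4:a]
#8=a depends on [5:b, 7:z]
#9=z depends on [8:a]
#10=y has no predecessor
sources: [0:b, 1:z, 10:y]
N(rest) = Σ N(rest − s) over sources s of rest; N(one piece) = 1:
  size 1 → [6]=1  [9]=1  [10]=1
  size 2 → [6,9]=2  [6,10]=2  [8,9]=1  [9,10]=2
  size 3 → [6,8,9]=3  [6,9,10]=6  [7,8,9]=1  [8,9,10]=3
  size 4 → [5,6,8,9]=3  [6,7,8,9]=4  [6,8,9,10]=12  [7,8,9,10]=4
  size 5 → [3,5,6,8,9]=3  [5,6,7,8,9]=7  [5,6,8,9,10]=15  [6,7,8,9,10]=20
  size 6 → [2,3,5,6,8,9]=3  [3,5,6,7,8,9]=10  [3,5,6,8,9,10]=18  [4,5,6,7,8,9]=7  [5,6,7,8,9,10]=42
  size 7 → [1,4,5,6,7,8,9]=7  [2,3,5,6,7,8,9]=13  [2,3,5,6,8,9,10]=21  [3,4,5,6,7,8,9]=17  [3,5,6,7,8,9,10]=70  [4,5,6,7,8,9,10]=49
  size 8 → [1,3,4,5,6,7,8,9]=24  [1,4,5,6,7,8,9,10]=56  [2,3,4,5,6,7,8,9]=30  [2,3,5,6,7,8,9,10]=104  [3,4,5,6,7,8,9,10]=136
  size 9 → [0,2,3,4,5,6,7,8,9]=30  [1,2,3,4,5,6,7,8,9]=54  [1,3,4,5,6,7,8,9,10]=216  [2,3,4,5,6,7,8,9,10]=270
  first=0(b) contributes 540
  first=1(z) contributes 300
  first=10(y) contributes 84
|[w]| = 924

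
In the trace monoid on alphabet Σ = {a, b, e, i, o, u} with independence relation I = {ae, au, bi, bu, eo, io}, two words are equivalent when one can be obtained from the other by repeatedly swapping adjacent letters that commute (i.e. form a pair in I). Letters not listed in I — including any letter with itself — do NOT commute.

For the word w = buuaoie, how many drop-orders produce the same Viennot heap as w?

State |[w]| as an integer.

18

0(b) covers ∅
1(u) covers ∅
2(u) covers 1:u
3(a) covers 0:b
4(o) covers 2:u, 3:a
5(i) covers 2:u, 3:a
6(e) covers 5:i
floor of heap: 0:b, 1:u
completions by unplaced set U, small U first (add the entries for U minus each lowest piece of U):
  |U|=1: {4}:1  {6}:1
  |U|=2: {4,6}:2  {5,6}:1
  |U|=3: {4,5,6}:3
  |U|=4: {2,4,5,6}:3  {3,4,5,6}:3
  |U|=5: {0,3,4,5,6}:3  {1,2,4,5,6}:3  {2,3,4,5,6}:6
  start at 0(b): 9
  start at 1(u): 9
sum over floor = 18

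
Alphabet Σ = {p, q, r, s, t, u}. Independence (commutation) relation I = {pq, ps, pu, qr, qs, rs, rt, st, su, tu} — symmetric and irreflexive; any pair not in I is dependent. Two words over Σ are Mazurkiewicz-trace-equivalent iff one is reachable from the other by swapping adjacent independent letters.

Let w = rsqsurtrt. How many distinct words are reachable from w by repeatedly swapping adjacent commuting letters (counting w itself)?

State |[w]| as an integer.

piece 0:r — minimal
piece 1:s — minimal
piece 2:q — minimal
piece 3:s rests on {1:s}
piece 4:u rests on {0:r, 2:q}
piece 5:r rests on {4:u}
piece 6:t rests on {2:q}
piece 7:r rests on {5:r}
piece 8:t rests on {6:t}
minimal pieces: {0:r, 1:s, 2:q}
ways to finish when only these pieces remain (= sum over removing one remaining piece with nothing left below it):
  1 left: {3}→1  {7}→1  {8}→1
  2 left: {1,3}→1  {3,7}→2  {3,8}→2  {5,7}→1  {6,8}→1  {7,8}→2
  3 left: {1,3,7}→3  {1,3,8}→3  {3,5,7}→3  {3,6,8}→3  {3,7,8}→6  {4,5,7}→1  {5,7,8}→3  {6,7,8}→3
  4 left: {0,4,5,7}→1  {1,3,5,7}→6  {1,3,6,8}→6  {1,3,7,8}→12  {3,4,5,7}→4  {3,5,7,8}→12  {3,6,7,8}→12  {4,5,7,8}→4  {5,6,7,8}→6
  5 left: {0,3,4,5,7}→5  {0,4,5,7,8}→5  {1,3,4,5,7}→10  {1,3,5,7,8}→30  {1,3,6,7,8}→30  {3,4,5,7,8}→20  {3,5,6,7,8}→30  {4,5,6,7,8}→10
  6 left: {0,1,3,4,5,7}→15  {0,3,4,5,7,8}→30  {0,4,5,6,7,8}→15  {1,3,4,5,7,8}→60  {1,3,5,6,7,8}→90  {2,4,5,6,7,8}→10  {3,4,5,6,7,8}→60
  7 left: {0,1,3,4,5,7,8}→105  {0,2,4,5,6,7,8}→25  {0,3,4,5,6,7,8}→105  {1,3,4,5,6,7,8}→210  {2,3,4,5,6,7,8}→70
  placing 0:r first → 280 extensions
  placing 1:s first → 200 extensions
  placing 2:q first → 420 extensions
total linear extensions = 900

900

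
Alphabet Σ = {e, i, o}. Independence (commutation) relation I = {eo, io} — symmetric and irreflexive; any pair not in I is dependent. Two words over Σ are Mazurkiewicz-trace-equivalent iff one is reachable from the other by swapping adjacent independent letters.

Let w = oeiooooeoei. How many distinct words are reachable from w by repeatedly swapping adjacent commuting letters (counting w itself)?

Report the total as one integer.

piece 0:o — minimal
piece 1:e — minimal
piece 2:i rests on {1:e}
piece 3:o rests on {0:o}
piece 4:o rests on {3:o}
piece 5:o rests on {4:o}
piece 6:o rests on {5:o}
piece 7:e rests on {2:i}
piece 8:o rests on {6:o}
piece 9:e rests on {7:e}
piece 10:i rests on {9:e}
minimal pieces: {0:o, 1:e}
ways to finish when only these pieces remain (= sum over removing one remaining piece with nothing left below it):
  1 left: {8}→1  {10}→1
  2 left: {6,8}→1  {8,10}→2  {9,10}→1
  3 left: {5,6,8}→1  {6,8,10}→3  {7,9,10}→1  {8,9,10}→3
  4 left: {2,7,9,10}→1  {4,5,6,8}→1  {5,6,8,10}→4  {6,8,9,10}→6  {7,8,9,10}→4
  5 left: {1,2,7,9,10}→1  {2,7,8,9,10}→5  {3,4,5,6,8}→1  {4,5,6,8,10}→5  {5,6,8,9,10}→10  {6,7,8,9,10}→10
  6 left: {0,3,4,5,6,8}→1  {1,2,7,8,9,10}→6  {2,6,7,8,9,10}→15  {3,4,5,6,8,10}→6  {4,5,6,8,9,10}→15  {5,6,7,8,9,10}→20
  7 left: {0,3,4,5,6,8,10}→7  {1,2,6,7,8,9,10}→21  {2,5,6,7,8,9,10}→35  {3,4,5,6,8,9,10}→21  {4,5,6,7,8,9,10}→35
  8 left: {0,3,4,5,6,8,9,10}→28  {1,2,5,6,7,8,9,10}→56  {2,4,5,6,7,8,9,10}→70  {3,4,5,6,7,8,9,10}→56
  9 left: {0,3,4,5,6,7,8,9,10}→84  {1,2,4,5,6,7,8,9,10}→126  {2,3,4,5,6,7,8,9,10}→126
  placing 0:o first → 252 extensions
  placing 1:e first → 210 extensions
total linear extensions = 462

462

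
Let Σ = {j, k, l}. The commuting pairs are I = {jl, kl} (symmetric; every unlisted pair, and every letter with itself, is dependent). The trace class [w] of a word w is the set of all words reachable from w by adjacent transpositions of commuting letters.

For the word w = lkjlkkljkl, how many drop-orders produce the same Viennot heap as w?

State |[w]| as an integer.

piece 0:l — minimal
piece 1:k — minimal
piece 2:j rests on {1:k}
piece 3:l rests on {0:l}
piece 4:k rests on {2:j}
piece 5:k rests on {4:k}
piece 6:l rests on {3:l}
piece 7:j rests on {5:k}
piece 8:k rests on {7:j}
piece 9:l rests on {6:l}
minimal pieces: {0:l, 1:k}
ways to finish when only these pieces remain (= sum over removing one remaining piece with nothing left below it):
  1 left: {8}→1  {9}→1
  2 left: {6,9}→1  {7,8}→1  {8,9}→2
  3 left: {3,6,9}→1  {5,7,8}→1  {6,8,9}→3  {7,8,9}→3
  4 left: {0,3,6,9}→1  {3,6,8,9}→4  {4,5,7,8}→1  {5,7,8,9}→4  {6,7,8,9}→6
  5 left: {0,3,6,8,9}→5  {2,4,5,7,8}→1  {3,6,7,8,9}→10  {4,5,7,8,9}→5  {5,6,7,8,9}→10
  6 left: {0,3,6,7,8,9}→15  {1,2,4,5,7,8}→1  {2,4,5,7,8,9}→6  {3,5,6,7,8,9}→20  {4,5,6,7,8,9}→15
  7 left: {0,3,5,6,7,8,9}→35  {1,2,4,5,7,8,9}→7  {2,4,5,6,7,8,9}→21  {3,4,5,6,7,8,9}→35
  8 left: {0,3,4,5,6,7,8,9}→70  {1,2,4,5,6,7,8,9}→28  {2,3,4,5,6,7,8,9}→56
  placing 0:l first → 84 extensions
  placing 1:k first → 126 extensions
total linear extensions = 210

210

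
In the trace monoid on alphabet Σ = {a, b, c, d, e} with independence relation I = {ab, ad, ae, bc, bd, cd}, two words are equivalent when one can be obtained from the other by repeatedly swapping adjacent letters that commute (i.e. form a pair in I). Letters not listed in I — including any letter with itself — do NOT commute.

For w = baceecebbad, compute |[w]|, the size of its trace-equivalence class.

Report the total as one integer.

45

piece 0:b — minimal
piece 1:a — minimal
piece 2:c rests on {1:a}
piece 3:e rests on {0:b, 2:c}
piece 4:e rests on {3:e}
piece 5:c rests on {4:e}
piece 6:e rests on {5:c}
piece 7:b rests on {6:e}
piece 8:b rests on {7:b}
piece 9:a rests on {5:c}
piece 10:d rests on {6:e}
minimal pieces: {0:b, 1:a}
ways to finish when only these pieces remain (= sum over removing one remaining piece with nothing left below it):
  1 left: {8}→1  {9}→1  {10}→1
  2 left: {7,8}→1  {8,9}→2  {8,10}→2  {9,10}→2
  3 left: {7,8,9}→3  {7,8,10}→3  {8,9,10}→6
  4 left: {6,7,8,10}→3  {7,8,9,10}→12
  5 left: {6,7,8,9,10}→15
  6 left: {5,6,7,8,9,10}→15
  7 left: {4,5,6,7,8,9,10}→15
  8 left: {3,4,5,6,7,8,9,10}→15
  9 left: {0,3,4,5,6,7,8,9,10}→15  {2,3,4,5,6,7,8,9,10}→15
  placing 0:b first → 15 extensions
  placing 1:a first → 30 extensions
total linear extensions = 45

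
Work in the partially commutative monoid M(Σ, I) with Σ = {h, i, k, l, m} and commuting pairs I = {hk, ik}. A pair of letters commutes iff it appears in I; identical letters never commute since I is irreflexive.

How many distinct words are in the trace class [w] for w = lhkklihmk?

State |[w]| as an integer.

3

0(l) covers ∅
1(h) covers 0:l
2(k) covers 0:l
3(k) covers 2:k
4(l) covers 1:h, 3:k
5(i) covers 4:l
6(h) covers 5:i
7(m) covers 6:h
8(k) covers 7:m
floor of heap: 0:l
completions by unplaced set U, small U first (add the entries for U minus each lowest piece of U):
  |U|=1: {8}:1
  |U|=2: {7,8}:1
  |U|=3: {6,7,8}:1
  |U|=4: {5,6,7,8}:1
  |U|=5: {4,5,6,7,8}:1
  |U|=6: {1,4,5,6,7,8}:1  {3,4,5,6,7,8}:1
  |U|=7: {1,3,4,5,6,7,8}:2  {2,3,4,5,6,7,8}:1
  start at 0(l): 3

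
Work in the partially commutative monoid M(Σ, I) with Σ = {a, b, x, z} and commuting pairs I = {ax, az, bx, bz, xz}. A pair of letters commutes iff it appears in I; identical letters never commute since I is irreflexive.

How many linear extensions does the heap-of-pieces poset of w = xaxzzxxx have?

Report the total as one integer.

168

piece 0:x — minimal
piece 1:a — minimal
piece 2:x rests on {0:x}
piece 3:z — minimal
piece 4:z rests on {3:z}
piece 5:x rests on {2:x}
piece 6:x rests on {5:x}
piece 7:x rests on {6:x}
minimal pieces: {0:x, 1:a, 3:z}
ways to finish when only these pieces remain (= sum over removing one remaining piece with nothing left below it):
  1 left: {1}→1  {4}→1  {7}→1
  2 left: {1,4}→2  {1,7}→2  {3,4}→1  {4,7}→2  {6,7}→1
  3 left: {1,3,4}→3  {1,4,7}→6  {1,6,7}→3  {3,4,7}→3  {4,6,7}→3  {5,6,7}→1
  4 left: {1,3,4,7}→12  {1,4,6,7}→12  {1,5,6,7}→4  {2,5,6,7}→1  {3,4,6,7}→6  {4,5,6,7}→4
  5 left: {0,2,5,6,7}→1  {1,2,5,6,7}→5  {1,3,4,6,7}→30  {1,4,5,6,7}→20  {2,4,5,6,7}→5  {3,4,5,6,7}→10
  6 left: {0,1,2,5,6,7}→6  {0,2,4,5,6,7}→6  {1,2,4,5,6,7}→30  {1,3,4,5,6,7}→60  {2,3,4,5,6,7}→15
  placing 0:x first → 105 extensions
  placing 1:a first → 21 extensions
  placing 3:z first → 42 extensions
total linear extensions = 168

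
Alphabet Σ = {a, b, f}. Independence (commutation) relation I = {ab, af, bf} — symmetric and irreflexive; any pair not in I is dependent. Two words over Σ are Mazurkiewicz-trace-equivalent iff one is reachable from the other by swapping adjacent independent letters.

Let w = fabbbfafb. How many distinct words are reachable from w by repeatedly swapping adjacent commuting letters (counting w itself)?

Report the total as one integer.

drop 0:f onto floor
drop 1:a onto floor
drop 2:b onto floor
drop 3:b onto {2:b}
drop 4:b onto {3:b}
drop 5:f onto {0:f}
drop 6:a onto {1:a}
drop 7:f onto {5:f}
drop 8:b onto {4:b}
ground layer = {0:f, 1:a, 2:b}
drop-orders for the pieces not yet dropped (sum over which currently-grounded one goes next):
  1 to go: {6} 1  {7} 1  {8} 1
  2 to go: {1,6} 1  {4,8} 1  {5,7} 1  {6,7} 2  {6,8} 2  {7,8} 2
  3 to go: {0,5,7} 1  {1,6,7} 3  {1,6,8} 3  {3,4,8} 1  {4,6,8} 3  {4,7,8} 3  {5,6,7} 3  {5,7,8} 3  {6,7,8} 6
  4 to go: {0,5,6,7} 4  {0,5,7,8} 4  {1,4,6,8} 6  {1,5,6,7} 6  {1,6,7,8} 12  {2,3,4,8} 1  {3,4,6,8} 4  {3,4,7,8} 4  {4,5,7,8} 6  {4,6,7,8} 12  {5,6,7,8} 12
  5 to go: {0,1,5,6,7} 10  {0,4,5,7,8} 10  {0,5,6,7,8} 20  {1,3,4,6,8} 10  {1,4,6,7,8} 30  {1,5,6,7,8} 30  {2,3,4,6,8} 5  {2,3,4,7,8} 5  {3,4,5,7,8} 10  {3,4,6,7,8} 20  {4,5,6,7,8} 30
  6 to go: {0,1,5,6,7,8} 60  {0,3,4,5,7,8} 20  {0,4,5,6,7,8} 60  {1,2,3,4,6,8} 15  {1,3,4,6,7,8} 60  {1,4,5,6,7,8} 90  {2,3,4,5,7,8} 15  {2,3,4,6,7,8} 30  {3,4,5,6,7,8} 60
  7 to go: {0,1,4,5,6,7,8} 210  {0,2,3,4,5,7,8} 35  {0,3,4,5,6,7,8} 140  {1,2,3,4,6,7,8} 105  {1,3,4,5,6,7,8} 210  {2,3,4,5,6,7,8} 105
  if 0:f drops first: 420 orders
  if 1:a drops first: 280 orders
  if 2:b drops first: 560 orders
heap linearizations: 1260

1260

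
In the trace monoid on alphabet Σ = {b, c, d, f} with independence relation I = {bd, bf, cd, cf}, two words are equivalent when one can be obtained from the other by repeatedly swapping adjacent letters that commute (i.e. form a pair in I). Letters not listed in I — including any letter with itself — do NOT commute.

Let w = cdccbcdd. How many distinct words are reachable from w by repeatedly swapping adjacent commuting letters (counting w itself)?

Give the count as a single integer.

#0=c has no predecessor
#1=d has no predecessor
#2=c depends on [0:c]
#3=c depends on [2:c]
#4=b depends on [3:c]
#5=c depends on [4:b]
#6=d depends on [1:d]
#7=d depends on [6:d]
sources: [0:c, 1:d]
N(rest) = Σ N(rest − s) over sources s of rest; N(one piece) = 1:
  size 1 → [5]=1  [7]=1
  size 2 → [4,5]=1  [5,7]=2  [6,7]=1
  size 3 → [1,6,7]=1  [3,4,5]=1  [4,5,7]=3  [5,6,7]=3
  size 4 → [1,5,6,7]=4  [2,3,4,5]=1  [3,4,5,7]=4  [4,5,6,7]=6
  size 5 → [0,2,3,4,5]=1  [1,4,5,6,7]=10  [2,3,4,5,7]=5  [3,4,5,6,7]=10
  size 6 → [0,2,3,4,5,7]=6  [1,3,4,5,6,7]=20  [2,3,4,5,6,7]=15
  first=0(c) contributes 35
  first=1(d) contributes 21
|[w]| = 56

56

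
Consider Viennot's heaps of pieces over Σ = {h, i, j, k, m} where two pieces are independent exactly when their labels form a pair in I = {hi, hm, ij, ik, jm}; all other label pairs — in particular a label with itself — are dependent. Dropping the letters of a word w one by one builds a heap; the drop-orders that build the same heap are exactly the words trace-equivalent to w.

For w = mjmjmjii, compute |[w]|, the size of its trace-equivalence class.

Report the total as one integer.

drop 0:m onto floor
drop 1:j onto floor
drop 2:m onto {0:m}
drop 3:j onto {1:j}
drop 4:m onto {2:m}
drop 5:j onto {3:j}
drop 6:i onto {4:m}
drop 7:i onto {6:i}
ground layer = {0:m, 1:j}
drop-orders for the pieces not yet dropped (sum over which currently-grounded one goes next):
  1 to go: {5} 1  {7} 1
  2 to go: {3,5} 1  {5,7} 2  {6,7} 1
  3 to go: {1,3,5} 1  {3,5,7} 3  {4,6,7} 1  {5,6,7} 3
  4 to go: {1,3,5,7} 4  {2,4,6,7} 1  {3,5,6,7} 6  {4,5,6,7} 4
  5 to go: {0,2,4,6,7} 1  {1,3,5,6,7} 10  {2,4,5,6,7} 5  {3,4,5,6,7} 10
  6 to go: {0,2,4,5,6,7} 6  {1,3,4,5,6,7} 20  {2,3,4,5,6,7} 15
  if 0:m drops first: 35 orders
  if 1:j drops first: 21 orders
heap linearizations: 56

56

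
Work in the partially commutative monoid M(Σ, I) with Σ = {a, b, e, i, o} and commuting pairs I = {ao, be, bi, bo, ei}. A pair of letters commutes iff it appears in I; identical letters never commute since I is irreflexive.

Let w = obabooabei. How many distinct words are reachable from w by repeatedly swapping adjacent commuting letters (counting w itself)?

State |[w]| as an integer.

252

#0=o has no predecessor
#1=b has no predecessor
#2=a depends on [1:b]
#3=b depends on [2:a]
#4=o depends on [0:o]
#5=o depends on [4:o]
#6=a depends on [3:b]
#7=b depends on [6:a]
#8=e depends on [5:o, 6:a]
#9=i depends on [5:o, 6:a]
sources: [0:o, 1:b]
N(rest) = Σ N(rest − s) over sources s of rest; N(one piece) = 1:
  size 1 → [7]=1  [8]=1  [9]=1
  size 2 → [7,8]=2  [7,9]=2  [8,9]=2
  size 3 → [5,8,9]=2  [7,8,9]=6
  size 4 → [4,5,8,9]=2  [5,7,8,9]=8  [6,7,8,9]=6
  size 5 → [0,4,5,8,9]=2  [3,6,7,8,9]=6  [4,5,7,8,9]=10  [5,6,7,8,9]=14
  size 6 → [0,4,5,7,8,9]=12  [2,3,6,7,8,9]=6  [3,5,6,7,8,9]=20  [4,5,6,7,8,9]=24
  size 7 → [0,4,5,6,7,8,9]=36  [1,2,3,6,7,8,9]=6  [2,3,5,6,7,8,9]=26  [3,4,5,6,7,8,9]=44
  size 8 → [0,3,4,5,6,7,8,9]=80  [1,2,3,5,6,7,8,9]=32  [2,3,4,5,6,7,8,9]=70
  first=0(o) contributes 102
  first=1(b) contributes 150
|[w]| = 252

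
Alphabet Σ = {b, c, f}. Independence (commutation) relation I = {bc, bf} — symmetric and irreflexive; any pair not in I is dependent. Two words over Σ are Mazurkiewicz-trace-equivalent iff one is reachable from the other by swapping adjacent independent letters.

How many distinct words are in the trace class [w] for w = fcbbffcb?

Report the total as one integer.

56

0(f) covers ∅
1(c) covers 0:f
2(b) covers ∅
3(b) covers 2:b
4(f) covers 1:c
5(f) covers 4:f
6(c) covers 5:f
7(b) covers 3:b
floor of heap: 0:f, 2:b
completions by unplaced set U, small U first (add the entries for U minus each lowest piece of U):
  |U|=1: {6}:1  {7}:1
  |U|=2: {3,7}:1  {5,6}:1  {6,7}:2
  |U|=3: {2,3,7}:1  {3,6,7}:3  {4,5,6}:1  {5,6,7}:3
  |U|=4: {1,4,5,6}:1  {2,3,6,7}:4  {3,5,6,7}:6  {4,5,6,7}:4
  |U|=5: {0,1,4,5,6}:1  {1,4,5,6,7}:5  {2,3,5,6,7}:10  {3,4,5,6,7}:10
  |U|=6: {0,1,4,5,6,7}:6  {1,3,4,5,6,7}:15  {2,3,4,5,6,7}:20
  start at 0(f): 35
  start at 2(b): 21
sum over floor = 56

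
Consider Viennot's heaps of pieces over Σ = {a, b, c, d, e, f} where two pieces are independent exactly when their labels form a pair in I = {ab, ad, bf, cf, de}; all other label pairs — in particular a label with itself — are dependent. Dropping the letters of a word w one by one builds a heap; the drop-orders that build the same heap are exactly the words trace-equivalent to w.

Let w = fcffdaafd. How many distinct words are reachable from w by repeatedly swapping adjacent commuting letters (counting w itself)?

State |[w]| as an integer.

piece 0:f — minimal
piece 1:c — minimal
piece 2:f rests on {0:f}
piece 3:f rests on {2:f}
piece 4:d rests on {1:c, 3:f}
piece 5:a rests on {1:c, 3:f}
piece 6:a rests on {5:a}
piece 7:f rests on {4:d, 6:a}
piece 8:d rests on {7:f}
minimal pieces: {0:f, 1:c}
ways to finish when only these pieces remain (= sum over removing one remaining piece with nothing left below it):
  1 left: {8}→1
  2 left: {7,8}→1
  3 left: {4,7,8}→1  {6,7,8}→1
  4 left: {4,6,7,8}→2  {5,6,7,8}→1
  5 left: {4,5,6,7,8}→3
  6 left: {1,4,5,6,7,8}→3  {3,4,5,6,7,8}→3
  7 left: {1,3,4,5,6,7,8}→6  {2,3,4,5,6,7,8}→3
  placing 0:f first → 9 extensions
  placing 1:c first → 3 extensions
total linear extensions = 12

12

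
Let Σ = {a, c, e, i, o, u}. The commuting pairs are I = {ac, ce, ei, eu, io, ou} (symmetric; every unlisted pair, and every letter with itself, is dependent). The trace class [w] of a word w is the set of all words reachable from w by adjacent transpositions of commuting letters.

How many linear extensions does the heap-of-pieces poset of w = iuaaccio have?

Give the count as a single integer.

#0=i has no predecessor
#1=u depends on [0:i]
#2=a depends on [1:u]
#3=a depends on [2:a]
#4=c depends on [1:u]
#5=c depends on [4:c]
#6=i depends on [3:a, 5:c]
#7=o depends on [3:a, 5:c]
sources: [0:i]
N(rest) = Σ N(rest − s) over sources s of rest; N(one piece) = 1:
  size 1 → [6]=1  [7]=1
  size 2 → [6,7]=2
  size 3 → [3,6,7]=2  [5,6,7]=2
  size 4 → [2,3,6,7]=2  [3,5,6,7]=4  [4,5,6,7]=2
  size 5 → [2,3,5,6,7]=6  [3,4,5,6,7]=6
  size 6 → [2,3,4,5,6,7]=12
  first=0(i) contributes 12

12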